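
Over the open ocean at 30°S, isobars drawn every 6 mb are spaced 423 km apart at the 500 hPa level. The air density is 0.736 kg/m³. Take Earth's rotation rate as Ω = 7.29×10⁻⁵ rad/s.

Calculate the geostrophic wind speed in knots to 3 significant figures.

Coriolis parameter at 30°S:
f = 2Ω sin φ = 2 × 7.29×10⁻⁵ × sin 30° = 7.29×10⁻⁵ s⁻¹
Pressure gradient: |∂P/∂n| = 600 Pa / 423000 m = 1.42×10⁻³ Pa/m
Geostrophic balance (pressure-gradient force = Coriolis force):
V_g = (1/(fρ)) |∂P/∂n| = 1.42×10⁻³ / (7.29×10⁻⁵ × 0.736) = 26.4 m/s
Converting: 26.4 m/s × 1.944 = 51.4 knots

51.4 knots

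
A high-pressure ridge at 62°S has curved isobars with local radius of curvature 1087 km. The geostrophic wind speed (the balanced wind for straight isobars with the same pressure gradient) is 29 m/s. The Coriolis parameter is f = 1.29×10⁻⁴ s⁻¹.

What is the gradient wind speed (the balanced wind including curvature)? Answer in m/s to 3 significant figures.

Around a high, pressure-gradient force acts outward with centrifugal, so Coriolis balances both:
fV = (1/ρ)|∂P/∂n| + V²/R  →  V² − fR·V + fR·V_g = 0
With fR = 1.29×10⁻⁴ × 1087×10³ m = 140 m/s:
V = [fR − √((fR)² − 4 fR V_g)]/2 = [140 − √(140² − 4×140×29)]/2 = 41 m/s
Supergeostrophic (V > V_g = 29 m/s), as expected around a high.

41.0 m/s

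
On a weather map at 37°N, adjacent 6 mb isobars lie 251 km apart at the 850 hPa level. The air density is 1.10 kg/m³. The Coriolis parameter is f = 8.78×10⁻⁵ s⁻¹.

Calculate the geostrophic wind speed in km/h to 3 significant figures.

89.1 km/h

Pressure gradient: |∂P/∂n| = 600 Pa / 251000 m = 2.39×10⁻³ Pa/m
Geostrophic balance (pressure-gradient force = Coriolis force):
V_g = (1/(fρ)) |∂P/∂n| = 2.39×10⁻³ / (8.78×10⁻⁵ × 1.10) = 24.8 m/s
Converting: 24.8 m/s × 3.6 = 89.1 km/h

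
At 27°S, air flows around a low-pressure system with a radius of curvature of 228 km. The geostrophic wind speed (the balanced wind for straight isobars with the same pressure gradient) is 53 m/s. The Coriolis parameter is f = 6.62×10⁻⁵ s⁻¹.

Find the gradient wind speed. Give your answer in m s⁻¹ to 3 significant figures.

21.7 m s⁻¹

Around a low, centrifugal force acts outward with Coriolis, so pressure-gradient force balances both:
(1/ρ)|∂P/∂n| = fV + V²/R  →  V² + fR·V − fR·V_g = 0
With fR = 6.62×10⁻⁵ × 228×10³ m = 15.1 m/s:
V = [−fR + √((fR)² + 4 fR V_g)]/2 = [−15.1 + √(15.1² + 4×15.1×53)]/2 = 21.7 m/s
Subgeostrophic (V < V_g = 53 m/s), as expected around a low.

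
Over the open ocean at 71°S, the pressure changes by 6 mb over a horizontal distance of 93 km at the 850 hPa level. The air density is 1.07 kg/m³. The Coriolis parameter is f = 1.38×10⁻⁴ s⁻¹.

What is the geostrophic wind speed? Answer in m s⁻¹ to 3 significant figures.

43.7 m s⁻¹

Pressure gradient: |∂P/∂n| = 600 Pa / 93000 m = 6.45×10⁻³ Pa/m
Geostrophic balance (pressure-gradient force = Coriolis force):
V_g = (1/(fρ)) |∂P/∂n| = 6.45×10⁻³ / (1.38×10⁻⁴ × 1.07) = 43.7 m/s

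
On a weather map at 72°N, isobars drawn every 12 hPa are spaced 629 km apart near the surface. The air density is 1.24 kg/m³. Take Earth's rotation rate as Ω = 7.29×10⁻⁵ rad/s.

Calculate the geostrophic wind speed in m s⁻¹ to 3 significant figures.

Coriolis parameter at 72°N:
f = 2Ω sin φ = 2 × 7.29×10⁻⁵ × sin 72° = 1.39×10⁻⁴ s⁻¹
Pressure gradient: |∂P/∂n| = 1200 Pa / 629000 m = 1.91×10⁻³ Pa/m
Geostrophic balance (pressure-gradient force = Coriolis force):
V_g = (1/(fρ)) |∂P/∂n| = 1.91×10⁻³ / (1.39×10⁻⁴ × 1.24) = 11.1 m/s

11.1 m s⁻¹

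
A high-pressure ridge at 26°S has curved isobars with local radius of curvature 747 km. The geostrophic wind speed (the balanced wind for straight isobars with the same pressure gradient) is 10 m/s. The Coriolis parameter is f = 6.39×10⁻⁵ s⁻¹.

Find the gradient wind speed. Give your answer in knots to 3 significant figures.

27.7 knots

Around a high, pressure-gradient force acts outward with centrifugal, so Coriolis balances both:
fV = (1/ρ)|∂P/∂n| + V²/R  →  V² − fR·V + fR·V_g = 0
With fR = 6.39×10⁻⁵ × 747×10³ m = 47.7 m/s:
V = [fR − √((fR)² − 4 fR V_g)]/2 = [47.7 − √(47.7² − 4×47.7×10)]/2 = 14.3 m/s
Supergeostrophic (V > V_g = 10 m/s), as expected around a high.
Converting: 14.3 m/s × 1.944 = 27.7 knots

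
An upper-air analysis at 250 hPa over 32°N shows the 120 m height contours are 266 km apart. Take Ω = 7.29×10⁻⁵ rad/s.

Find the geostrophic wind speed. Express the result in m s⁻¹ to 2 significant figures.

Coriolis parameter at 32°N:
f = 2Ω sin φ = 2 × 7.29×10⁻⁵ × sin 32° = 7.73×10⁻⁵ s⁻¹
Height gradient: |∂Z/∂n| = 120 m / 266000 m = 4.51×10⁻⁴
On a pressure surface, geostrophic balance gives V_g = (g/f)|∂Z/∂n|:
V_g = 9.81 × 4.51×10⁻⁴ / 7.73×10⁻⁵ = 57.3 m/s

57 m s⁻¹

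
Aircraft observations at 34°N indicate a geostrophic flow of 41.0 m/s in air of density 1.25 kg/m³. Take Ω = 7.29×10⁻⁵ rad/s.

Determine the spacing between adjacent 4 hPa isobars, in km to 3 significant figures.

Coriolis parameter at 34°N:
f = 2Ω sin φ = 2 × 7.29×10⁻⁵ × sin 34° = 8.15×10⁻⁵ s⁻¹
Geostrophic balance rearranged: |∂P/∂n| = f ρ V_g
|∂P/∂n| = 8.15×10⁻⁵ × 1.25 × 41.0 = 4.18×10⁻³ Pa/m
Isobar spacing: Δn = ΔP/|∂P/∂n| = 400 Pa / 4.18×10⁻³ Pa/m = 95730 m ≈ 95.7 km

95.7 km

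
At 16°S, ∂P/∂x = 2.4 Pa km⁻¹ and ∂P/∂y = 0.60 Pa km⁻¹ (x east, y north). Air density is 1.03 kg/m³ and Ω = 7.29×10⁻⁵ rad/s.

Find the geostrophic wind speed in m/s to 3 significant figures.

59.8 m/s

Coriolis parameter at 16°S:
f = 2Ω sin φ = 2 × 7.29×10⁻⁵ × sin 16° = 4.02×10⁻⁵ s⁻¹
In the Southern Hemisphere f is negative: f = −4.02×10⁻⁵ s⁻¹.
Component geostrophic relations (x east, y north):
u_g = −(1/(fρ)) ∂P/∂y,  v_g = (1/(fρ)) ∂P/∂x
u_g = −(0.60×10⁻³)/(−4.02×10⁻⁵ × 1.03) = 14.5 m/s;  v_g = (2.4×10⁻³)/(−4.02×10⁻⁵ × 1.03) = −58.0 m/s
|V_g| = √(u_g² + v_g²) = 59.8 m/s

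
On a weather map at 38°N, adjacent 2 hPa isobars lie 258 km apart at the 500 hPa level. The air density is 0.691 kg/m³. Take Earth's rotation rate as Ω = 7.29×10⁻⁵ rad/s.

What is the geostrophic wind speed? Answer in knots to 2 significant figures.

Coriolis parameter at 38°N:
f = 2Ω sin φ = 2 × 7.29×10⁻⁵ × sin 38° = 8.98×10⁻⁵ s⁻¹
Pressure gradient: |∂P/∂n| = 200 Pa / 258000 m = 7.75×10⁻⁴ Pa/m
Geostrophic balance (pressure-gradient force = Coriolis force):
V_g = (1/(fρ)) |∂P/∂n| = 7.75×10⁻⁴ / (8.98×10⁻⁵ × 0.691) = 12.5 m/s
Converting: 12.5 m/s × 1.944 = 24 knots

24 knots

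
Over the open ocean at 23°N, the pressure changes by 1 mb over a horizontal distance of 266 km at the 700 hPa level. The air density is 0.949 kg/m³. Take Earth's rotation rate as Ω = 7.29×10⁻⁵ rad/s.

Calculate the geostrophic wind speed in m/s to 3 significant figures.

Coriolis parameter at 23°N:
f = 2Ω sin φ = 2 × 7.29×10⁻⁵ × sin 23° = 5.70×10⁻⁵ s⁻¹
Pressure gradient: |∂P/∂n| = 100 Pa / 266000 m = 3.76×10⁻⁴ Pa/m
Geostrophic balance (pressure-gradient force = Coriolis force):
V_g = (1/(fρ)) |∂P/∂n| = 3.76×10⁻⁴ / (5.70×10⁻⁵ × 0.949) = 6.95 m/s

6.95 m/s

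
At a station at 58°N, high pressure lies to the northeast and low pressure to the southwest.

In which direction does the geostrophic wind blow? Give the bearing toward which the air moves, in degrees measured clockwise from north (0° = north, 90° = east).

315°

The pressure-gradient force points toward the southwest (bearing 225°).
Geostrophic balance: in the Northern Hemisphere the Coriolis force deflects motion to the right, so the geostrophic wind blows 90° to the right of the pressure-gradient force (low pressure on the left).
Rotating 225° by 90° clockwise gives 315° — the wind blows toward the northwest.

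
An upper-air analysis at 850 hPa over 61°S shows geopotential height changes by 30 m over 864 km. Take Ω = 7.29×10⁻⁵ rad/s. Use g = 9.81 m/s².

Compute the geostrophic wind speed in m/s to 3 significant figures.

2.67 m/s

Coriolis parameter at 61°S:
f = 2Ω sin φ = 2 × 7.29×10⁻⁵ × sin 61° = 1.28×10⁻⁴ s⁻¹
Height gradient: |∂Z/∂n| = 30 m / 864000 m = 3.47×10⁻⁵
On a pressure surface, geostrophic balance gives V_g = (g/f)|∂Z/∂n|:
V_g = 9.81 × 3.47×10⁻⁵ / 1.28×10⁻⁴ = 2.67 m/s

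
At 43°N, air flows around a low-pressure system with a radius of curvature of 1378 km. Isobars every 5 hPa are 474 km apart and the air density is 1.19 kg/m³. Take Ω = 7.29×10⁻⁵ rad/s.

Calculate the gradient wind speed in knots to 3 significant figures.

16.3 knots

Coriolis parameter at 43°N:
f = 2Ω sin φ = 2 × 7.29×10⁻⁵ × sin 43° = 9.94×10⁻⁵ s⁻¹
Pressure gradient: |∂P/∂n| = 500 Pa / 474000 m = 1.05×10⁻³ Pa/m
Geostrophic speed: V_g = |∂P/∂n|/(fρ) = 1.05×10⁻³/(9.94×10⁻⁵ × 1.19) = 8.91 m/s
Around a low, centrifugal force acts outward with Coriolis, so pressure-gradient force balances both:
(1/ρ)|∂P/∂n| = fV + V²/R  →  V² + fR·V − fR·V_g = 0
With fR = 9.94×10⁻⁵ × 1378×10³ m = 137 m/s:
V = [−fR + √((fR)² + 4 fR V_g)]/2 = [−137 + √(137² + 4×137×8.91)]/2 = 8.4 m/s
Subgeostrophic (V < V_g = 8.91 m/s), as expected around a low.
Converting: 8.4 m/s × 1.944 = 16.3 knots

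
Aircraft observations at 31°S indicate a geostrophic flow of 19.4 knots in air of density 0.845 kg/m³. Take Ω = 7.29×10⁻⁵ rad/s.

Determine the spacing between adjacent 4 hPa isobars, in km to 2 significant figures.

Coriolis parameter at 31°S:
f = 2Ω sin φ = 2 × 7.29×10⁻⁵ × sin 31° = 7.51×10⁻⁵ s⁻¹
Wind speed in SI: 19.4 knots = 9.98 m/s
Geostrophic balance rearranged: |∂P/∂n| = f ρ V_g
|∂P/∂n| = 7.51×10⁻⁵ × 0.845 × 9.98 = 6.33×10⁻⁴ Pa/m
Isobar spacing: Δn = ΔP/|∂P/∂n| = 400 Pa / 6.33×10⁻⁴ Pa/m = 631636 m ≈ 630 km

630 km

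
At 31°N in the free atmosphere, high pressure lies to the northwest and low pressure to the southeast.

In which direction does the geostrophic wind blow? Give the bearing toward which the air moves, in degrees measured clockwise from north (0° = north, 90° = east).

The pressure-gradient force points toward the southeast (bearing 135°).
Geostrophic balance: in the Northern Hemisphere the Coriolis force deflects motion to the right, so the geostrophic wind blows 90° to the right of the pressure-gradient force (low pressure on the left).
Rotating 135° by 90° clockwise gives 225° — the wind blows toward the southwest.

225°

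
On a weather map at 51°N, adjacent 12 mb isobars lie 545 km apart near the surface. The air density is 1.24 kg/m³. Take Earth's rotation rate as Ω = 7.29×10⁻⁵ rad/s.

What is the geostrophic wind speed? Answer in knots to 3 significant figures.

Coriolis parameter at 51°N:
f = 2Ω sin φ = 2 × 7.29×10⁻⁵ × sin 51° = 1.13×10⁻⁴ s⁻¹
Pressure gradient: |∂P/∂n| = 1200 Pa / 545000 m = 2.20×10⁻³ Pa/m
Geostrophic balance (pressure-gradient force = Coriolis force):
V_g = (1/(fρ)) |∂P/∂n| = 2.20×10⁻³ / (1.13×10⁻⁴ × 1.24) = 15.7 m/s
Converting: 15.7 m/s × 1.944 = 30.5 knots

30.5 knots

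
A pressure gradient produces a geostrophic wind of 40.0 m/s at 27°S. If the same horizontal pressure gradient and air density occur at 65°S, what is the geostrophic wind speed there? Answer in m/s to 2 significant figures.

With the same pressure gradient and density, V_g ∝ 1/f ∝ 1/sin φ.
V₂ = V₁ · sin φ₁ / sin φ₂ = 40.0 × sin 27° / sin 65°
V₂ = 40.0 × 0.4540/0.9063 = 20 m/s

20 m/s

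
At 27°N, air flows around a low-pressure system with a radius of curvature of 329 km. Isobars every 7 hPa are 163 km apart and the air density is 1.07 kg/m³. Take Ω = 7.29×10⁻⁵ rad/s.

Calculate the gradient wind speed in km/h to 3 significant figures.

Coriolis parameter at 27°N:
f = 2Ω sin φ = 2 × 7.29×10⁻⁵ × sin 27° = 6.62×10⁻⁵ s⁻¹
Pressure gradient: |∂P/∂n| = 700 Pa / 163000 m = 4.29×10⁻³ Pa/m
Geostrophic speed: V_g = |∂P/∂n|/(fρ) = 4.29×10⁻³/(6.62×10⁻⁵ × 1.07) = 60.6 m/s
Around a low, centrifugal force acts outward with Coriolis, so pressure-gradient force balances both:
(1/ρ)|∂P/∂n| = fV + V²/R  →  V² + fR·V − fR·V_g = 0
With fR = 6.62×10⁻⁵ × 329×10³ m = 21.8 m/s:
V = [−fR + √((fR)² + 4 fR V_g)]/2 = [−21.8 + √(21.8² + 4×21.8×60.6)]/2 = 27 m/s
Subgeostrophic (V < V_g = 60.6 m/s), as expected around a low.
Converting: 27 m/s × 3.6 = 97.4 km/h

97.4 km/h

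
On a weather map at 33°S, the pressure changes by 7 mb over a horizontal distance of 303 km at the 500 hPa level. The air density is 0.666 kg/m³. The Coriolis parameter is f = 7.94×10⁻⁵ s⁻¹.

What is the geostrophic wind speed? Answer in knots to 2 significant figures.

Pressure gradient: |∂P/∂n| = 700 Pa / 303000 m = 2.31×10⁻³ Pa/m
Geostrophic balance (pressure-gradient force = Coriolis force):
V_g = (1/(fρ)) |∂P/∂n| = 2.31×10⁻³ / (7.94×10⁻⁵ × 0.666) = 43.7 m/s
Converting: 43.7 m/s × 1.944 = 85 knots

85 knots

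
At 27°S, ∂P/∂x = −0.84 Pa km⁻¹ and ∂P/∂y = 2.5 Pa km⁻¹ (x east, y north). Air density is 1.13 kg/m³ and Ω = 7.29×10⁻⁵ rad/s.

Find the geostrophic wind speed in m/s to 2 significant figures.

35 m/s

Coriolis parameter at 27°S:
f = 2Ω sin φ = 2 × 7.29×10⁻⁵ × sin 27° = 6.62×10⁻⁵ s⁻¹
In the Southern Hemisphere f is negative: f = −6.62×10⁻⁵ s⁻¹.
Component geostrophic relations (x east, y north):
u_g = −(1/(fρ)) ∂P/∂y,  v_g = (1/(fρ)) ∂P/∂x
u_g = −(2.5×10⁻³)/(−6.62×10⁻⁵ × 1.13) = 33.4 m/s;  v_g = (−0.84×10⁻³)/(−6.62×10⁻⁵ × 1.13) = 11.2 m/s
|V_g| = √(u_g² + v_g²) = 35.3 m/s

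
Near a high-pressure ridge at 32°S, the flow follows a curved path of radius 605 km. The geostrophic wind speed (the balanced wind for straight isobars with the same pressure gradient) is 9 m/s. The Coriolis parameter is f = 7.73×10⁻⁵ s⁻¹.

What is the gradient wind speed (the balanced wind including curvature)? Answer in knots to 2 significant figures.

24 knots

Around a high, pressure-gradient force acts outward with centrifugal, so Coriolis balances both:
fV = (1/ρ)|∂P/∂n| + V²/R  →  V² − fR·V + fR·V_g = 0
With fR = 7.73×10⁻⁵ × 605×10³ m = 46.8 m/s:
V = [fR − √((fR)² − 4 fR V_g)]/2 = [46.8 − √(46.8² − 4×46.8×9)]/2 = 12.2 m/s
Supergeostrophic (V > V_g = 9 m/s), as expected around a high.
Converting: 12.2 m/s × 1.944 = 24 knots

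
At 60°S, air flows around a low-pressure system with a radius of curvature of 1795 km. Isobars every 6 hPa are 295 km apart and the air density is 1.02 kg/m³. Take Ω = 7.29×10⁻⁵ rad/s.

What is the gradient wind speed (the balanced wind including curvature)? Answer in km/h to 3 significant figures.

53.4 km/h

Coriolis parameter at 60°S:
f = 2Ω sin φ = 2 × 7.29×10⁻⁵ × sin 60° = 1.26×10⁻⁴ s⁻¹
Pressure gradient: |∂P/∂n| = 600 Pa / 295000 m = 2.03×10⁻³ Pa/m
Geostrophic speed: V_g = |∂P/∂n|/(fρ) = 2.03×10⁻³/(1.26×10⁻⁴ × 1.02) = 15.8 m/s
Around a low, centrifugal force acts outward with Coriolis, so pressure-gradient force balances both:
(1/ρ)|∂P/∂n| = fV + V²/R  →  V² + fR·V − fR·V_g = 0
With fR = 1.26×10⁻⁴ × 1795×10³ m = 227 m/s:
V = [−fR + √((fR)² + 4 fR V_g)]/2 = [−227 + √(227² + 4×227×15.8)]/2 = 14.8 m/s
Subgeostrophic (V < V_g = 15.8 m/s), as expected around a low.
Converting: 14.8 m/s × 3.6 = 53.4 km/h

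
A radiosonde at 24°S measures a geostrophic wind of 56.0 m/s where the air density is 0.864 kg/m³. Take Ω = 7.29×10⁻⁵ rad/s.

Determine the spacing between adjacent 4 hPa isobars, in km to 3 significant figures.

139 km

Coriolis parameter at 24°S:
f = 2Ω sin φ = 2 × 7.29×10⁻⁵ × sin 24° = 5.93×10⁻⁵ s⁻¹
Geostrophic balance rearranged: |∂P/∂n| = f ρ V_g
|∂P/∂n| = 5.93×10⁻⁵ × 0.864 × 56.0 = 2.87×10⁻³ Pa/m
Isobar spacing: Δn = ΔP/|∂P/∂n| = 400 Pa / 2.87×10⁻³ Pa/m = 139408 m ≈ 139 km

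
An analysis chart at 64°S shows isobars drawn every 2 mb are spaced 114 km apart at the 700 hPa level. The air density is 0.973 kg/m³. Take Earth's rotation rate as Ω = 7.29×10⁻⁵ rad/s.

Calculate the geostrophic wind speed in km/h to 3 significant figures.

Coriolis parameter at 64°S:
f = 2Ω sin φ = 2 × 7.29×10⁻⁵ × sin 64° = 1.31×10⁻⁴ s⁻¹
Pressure gradient: |∂P/∂n| = 200 Pa / 114000 m = 1.75×10⁻³ Pa/m
Geostrophic balance (pressure-gradient force = Coriolis force):
V_g = (1/(fρ)) |∂P/∂n| = 1.75×10⁻³ / (1.31×10⁻⁴ × 0.973) = 13.8 m/s
Converting: 13.8 m/s × 3.6 = 49.5 km/h

49.5 km/h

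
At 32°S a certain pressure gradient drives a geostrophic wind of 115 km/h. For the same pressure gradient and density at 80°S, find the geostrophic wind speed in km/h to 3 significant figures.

With the same pressure gradient and density, V_g ∝ 1/f ∝ 1/sin φ.
V₂ = V₁ · sin φ₁ / sin φ₂ = 115 × sin 32° / sin 80°
V₂ = 115 × 0.5299/0.9848 = 61.9 km/h

61.9 km/h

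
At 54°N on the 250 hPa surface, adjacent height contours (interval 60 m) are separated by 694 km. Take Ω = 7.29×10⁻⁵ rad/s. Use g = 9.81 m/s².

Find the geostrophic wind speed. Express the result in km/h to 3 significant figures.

Coriolis parameter at 54°N:
f = 2Ω sin φ = 2 × 7.29×10⁻⁵ × sin 54° = 1.18×10⁻⁴ s⁻¹
Height gradient: |∂Z/∂n| = 60 m / 694000 m = 8.65×10⁻⁵
On a pressure surface, geostrophic balance gives V_g = (g/f)|∂Z/∂n|:
V_g = 9.81 × 8.65×10⁻⁵ / 1.18×10⁻⁴ = 7.19 m/s
Converting: 7.19 m/s × 3.6 = 25.9 km/h

25.9 km/h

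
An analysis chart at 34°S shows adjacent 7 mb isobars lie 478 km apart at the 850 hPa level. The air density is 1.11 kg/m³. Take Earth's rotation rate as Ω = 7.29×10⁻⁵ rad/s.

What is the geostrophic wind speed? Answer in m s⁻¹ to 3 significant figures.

Coriolis parameter at 34°S:
f = 2Ω sin φ = 2 × 7.29×10⁻⁵ × sin 34° = 8.15×10⁻⁵ s⁻¹
Pressure gradient: |∂P/∂n| = 700 Pa / 478000 m = 1.46×10⁻³ Pa/m
Geostrophic balance (pressure-gradient force = Coriolis force):
V_g = (1/(fρ)) |∂P/∂n| = 1.46×10⁻³ / (8.15×10⁻⁵ × 1.11) = 16.2 m/s

16.2 m s⁻¹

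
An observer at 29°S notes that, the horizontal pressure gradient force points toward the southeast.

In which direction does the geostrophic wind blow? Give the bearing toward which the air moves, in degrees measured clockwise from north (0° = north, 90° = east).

045°

The pressure-gradient force points toward the southeast (bearing 135°).
Geostrophic balance: in the Southern Hemisphere the Coriolis force deflects motion to the left, so the geostrophic wind blows 90° to the left of the pressure-gradient force (low pressure on the right).
Rotating 135° by 90° counterclockwise gives 045° — the wind blows toward the northeast.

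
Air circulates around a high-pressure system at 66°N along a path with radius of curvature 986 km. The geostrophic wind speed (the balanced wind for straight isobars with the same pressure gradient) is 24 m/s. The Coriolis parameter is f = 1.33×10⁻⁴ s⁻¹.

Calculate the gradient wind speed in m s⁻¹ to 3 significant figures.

31.6 m s⁻¹

Around a high, pressure-gradient force acts outward with centrifugal, so Coriolis balances both:
fV = (1/ρ)|∂P/∂n| + V²/R  →  V² − fR·V + fR·V_g = 0
With fR = 1.33×10⁻⁴ × 986×10³ m = 131 m/s:
V = [fR − √((fR)² − 4 fR V_g)]/2 = [131 − √(131² − 4×131×24)]/2 = 31.6 m/s
Supergeostrophic (V > V_g = 24 m/s), as expected around a high.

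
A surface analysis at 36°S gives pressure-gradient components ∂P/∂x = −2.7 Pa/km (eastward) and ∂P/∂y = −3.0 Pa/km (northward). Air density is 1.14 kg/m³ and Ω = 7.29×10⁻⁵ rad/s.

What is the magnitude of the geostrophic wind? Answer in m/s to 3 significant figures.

Coriolis parameter at 36°S:
f = 2Ω sin φ = 2 × 7.29×10⁻⁵ × sin 36° = 8.57×10⁻⁵ s⁻¹
In the Southern Hemisphere f is negative: f = −8.57×10⁻⁵ s⁻¹.
Component geostrophic relations (x east, y north):
u_g = −(1/(fρ)) ∂P/∂y,  v_g = (1/(fρ)) ∂P/∂x
u_g = −(−3.0×10⁻³)/(−8.57×10⁻⁵ × 1.14) = −30.7 m/s;  v_g = (−2.7×10⁻³)/(−8.57×10⁻⁵ × 1.14) = 27.6 m/s
|V_g| = √(u_g² + v_g²) = 41.3 m/s

41.3 m/s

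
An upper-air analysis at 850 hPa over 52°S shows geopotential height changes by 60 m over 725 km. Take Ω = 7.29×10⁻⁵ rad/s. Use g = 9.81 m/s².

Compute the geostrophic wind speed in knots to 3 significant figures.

Coriolis parameter at 52°S:
f = 2Ω sin φ = 2 × 7.29×10⁻⁵ × sin 52° = 1.15×10⁻⁴ s⁻¹
Height gradient: |∂Z/∂n| = 60 m / 725000 m = 8.28×10⁻⁵
On a pressure surface, geostrophic balance gives V_g = (g/f)|∂Z/∂n|:
V_g = 9.81 × 8.28×10⁻⁵ / 1.15×10⁻⁴ = 7.07 m/s
Converting: 7.07 m/s × 1.944 = 13.7 knots

13.7 knots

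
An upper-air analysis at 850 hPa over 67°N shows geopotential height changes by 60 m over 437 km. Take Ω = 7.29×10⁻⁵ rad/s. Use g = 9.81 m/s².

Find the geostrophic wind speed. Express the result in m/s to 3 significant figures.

Coriolis parameter at 67°N:
f = 2Ω sin φ = 2 × 7.29×10⁻⁵ × sin 67° = 1.34×10⁻⁴ s⁻¹
Height gradient: |∂Z/∂n| = 60 m / 437000 m = 1.37×10⁻⁴
On a pressure surface, geostrophic balance gives V_g = (g/f)|∂Z/∂n|:
V_g = 9.81 × 1.37×10⁻⁴ / 1.34×10⁻⁴ = 10.0 m/s

10.0 m/s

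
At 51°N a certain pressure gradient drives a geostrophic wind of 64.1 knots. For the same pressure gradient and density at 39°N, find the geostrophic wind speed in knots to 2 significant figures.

79 knots

With the same pressure gradient and density, V_g ∝ 1/f ∝ 1/sin φ.
V₂ = V₁ · sin φ₁ / sin φ₂ = 64.1 × sin 51° / sin 39°
V₂ = 64.1 × 0.7771/0.6293 = 79 knots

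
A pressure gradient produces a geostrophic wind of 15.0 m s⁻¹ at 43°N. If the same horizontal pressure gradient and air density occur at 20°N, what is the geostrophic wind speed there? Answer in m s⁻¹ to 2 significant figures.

With the same pressure gradient and density, V_g ∝ 1/f ∝ 1/sin φ.
V₂ = V₁ · sin φ₁ / sin φ₂ = 15.0 × sin 43° / sin 20°
V₂ = 15.0 × 0.6820/0.3420 = 30 m s⁻¹

30 m s⁻¹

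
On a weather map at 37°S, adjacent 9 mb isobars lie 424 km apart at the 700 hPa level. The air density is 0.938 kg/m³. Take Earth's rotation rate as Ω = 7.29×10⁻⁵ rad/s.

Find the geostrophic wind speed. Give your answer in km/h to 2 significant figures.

93 km/h

Coriolis parameter at 37°S:
f = 2Ω sin φ = 2 × 7.29×10⁻⁵ × sin 37° = 8.77×10⁻⁵ s⁻¹
Pressure gradient: |∂P/∂n| = 900 Pa / 424000 m = 2.12×10⁻³ Pa/m
Geostrophic balance (pressure-gradient force = Coriolis force):
V_g = (1/(fρ)) |∂P/∂n| = 2.12×10⁻³ / (8.77×10⁻⁵ × 0.938) = 25.8 m/s
Converting: 25.8 m/s × 3.6 = 93 km/h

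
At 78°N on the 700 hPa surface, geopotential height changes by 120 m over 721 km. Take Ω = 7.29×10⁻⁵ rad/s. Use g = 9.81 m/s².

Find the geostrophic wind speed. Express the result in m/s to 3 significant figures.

11.4 m/s

Coriolis parameter at 78°N:
f = 2Ω sin φ = 2 × 7.29×10⁻⁵ × sin 78° = 1.43×10⁻⁴ s⁻¹
Height gradient: |∂Z/∂n| = 120 m / 721000 m = 1.66×10⁻⁴
On a pressure surface, geostrophic balance gives V_g = (g/f)|∂Z/∂n|:
V_g = 9.81 × 1.66×10⁻⁴ / 1.43×10⁻⁴ = 11.4 m/s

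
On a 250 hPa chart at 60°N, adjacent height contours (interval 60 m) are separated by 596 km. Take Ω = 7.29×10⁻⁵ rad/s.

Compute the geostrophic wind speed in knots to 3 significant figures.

15.2 knots

Coriolis parameter at 60°N:
f = 2Ω sin φ = 2 × 7.29×10⁻⁵ × sin 60° = 1.26×10⁻⁴ s⁻¹
Height gradient: |∂Z/∂n| = 60 m / 596000 m = 1.01×10⁻⁴
On a pressure surface, geostrophic balance gives V_g = (g/f)|∂Z/∂n|:
V_g = 9.81 × 1.01×10⁻⁴ / 1.26×10⁻⁴ = 7.82 m/s
Converting: 7.82 m/s × 1.944 = 15.2 knots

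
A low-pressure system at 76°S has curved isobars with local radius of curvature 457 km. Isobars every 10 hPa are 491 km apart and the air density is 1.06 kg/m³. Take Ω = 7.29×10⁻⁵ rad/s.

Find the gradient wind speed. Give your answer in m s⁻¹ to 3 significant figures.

11.5 m s⁻¹

Coriolis parameter at 76°S:
f = 2Ω sin φ = 2 × 7.29×10⁻⁵ × sin 76° = 1.41×10⁻⁴ s⁻¹
Pressure gradient: |∂P/∂n| = 1000 Pa / 491000 m = 2.04×10⁻³ Pa/m
Geostrophic speed: V_g = |∂P/∂n|/(fρ) = 2.04×10⁻³/(1.41×10⁻⁴ × 1.06) = 13.6 m/s
Around a low, centrifugal force acts outward with Coriolis, so pressure-gradient force balances both:
(1/ρ)|∂P/∂n| = fV + V²/R  →  V² + fR·V − fR·V_g = 0
With fR = 1.41×10⁻⁴ × 457×10³ m = 64.7 m/s:
V = [−fR + √((fR)² + 4 fR V_g)]/2 = [−64.7 + √(64.7² + 4×64.7×13.6)]/2 = 11.5 m/s
Subgeostrophic (V < V_g = 13.6 m/s), as expected around a low.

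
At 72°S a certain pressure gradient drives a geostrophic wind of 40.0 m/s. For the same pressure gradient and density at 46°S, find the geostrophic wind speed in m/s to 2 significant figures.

53 m/s

With the same pressure gradient and density, V_g ∝ 1/f ∝ 1/sin φ.
V₂ = V₁ · sin φ₁ / sin φ₂ = 40.0 × sin 72° / sin 46°
V₂ = 40.0 × 0.9511/0.7193 = 53 m/s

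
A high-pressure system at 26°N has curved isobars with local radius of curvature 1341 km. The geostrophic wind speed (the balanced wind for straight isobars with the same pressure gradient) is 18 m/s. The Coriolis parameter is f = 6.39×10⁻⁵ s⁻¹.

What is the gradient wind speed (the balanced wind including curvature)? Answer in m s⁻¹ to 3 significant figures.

Around a high, pressure-gradient force acts outward with centrifugal, so Coriolis balances both:
fV = (1/ρ)|∂P/∂n| + V²/R  →  V² − fR·V + fR·V_g = 0
With fR = 6.39×10⁻⁵ × 1341×10³ m = 85.7 m/s:
V = [fR − √((fR)² − 4 fR V_g)]/2 = [85.7 − √(85.7² − 4×85.7×18)]/2 = 25.7 m/s
Supergeostrophic (V > V_g = 18 m/s), as expected around a high.

25.7 m s⁻¹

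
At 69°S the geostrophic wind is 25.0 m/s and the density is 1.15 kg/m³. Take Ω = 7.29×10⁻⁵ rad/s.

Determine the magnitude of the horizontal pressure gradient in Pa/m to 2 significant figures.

Coriolis parameter at 69°S:
f = 2Ω sin φ = 2 × 7.29×10⁻⁵ × sin 69° = 1.36×10⁻⁴ s⁻¹
Geostrophic balance rearranged: |∂P/∂n| = f ρ V_g
|∂P/∂n| = 1.36×10⁻⁴ × 1.15 × 25.0 = 3.91×10⁻³ Pa/m

3.9×10⁻³ Pa/m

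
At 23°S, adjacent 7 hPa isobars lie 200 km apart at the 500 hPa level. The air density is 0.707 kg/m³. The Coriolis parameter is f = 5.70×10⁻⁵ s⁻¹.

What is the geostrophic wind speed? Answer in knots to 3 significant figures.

169 knots

Pressure gradient: |∂P/∂n| = 700 Pa / 200000 m = 3.50×10⁻³ Pa/m
Geostrophic balance (pressure-gradient force = Coriolis force):
V_g = (1/(fρ)) |∂P/∂n| = 3.50×10⁻³ / (5.70×10⁻⁵ × 0.707) = 86.9 m/s
Converting: 86.9 m/s × 1.944 = 169 knots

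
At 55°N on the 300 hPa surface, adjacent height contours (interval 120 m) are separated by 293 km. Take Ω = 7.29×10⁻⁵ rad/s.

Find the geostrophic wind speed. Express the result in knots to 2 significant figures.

Coriolis parameter at 55°N:
f = 2Ω sin φ = 2 × 7.29×10⁻⁵ × sin 55° = 1.19×10⁻⁴ s⁻¹
Height gradient: |∂Z/∂n| = 120 m / 293000 m = 4.10×10⁻⁴
On a pressure surface, geostrophic balance gives V_g = (g/f)|∂Z/∂n|:
V_g = 9.81 × 4.10×10⁻⁴ / 1.19×10⁻⁴ = 33.6 m/s
Converting: 33.6 m/s × 1.944 = 65 knots

65 knots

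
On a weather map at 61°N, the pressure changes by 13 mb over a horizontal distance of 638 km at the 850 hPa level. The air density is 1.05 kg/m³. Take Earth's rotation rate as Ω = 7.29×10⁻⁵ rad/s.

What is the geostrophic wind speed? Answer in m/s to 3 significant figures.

Coriolis parameter at 61°N:
f = 2Ω sin φ = 2 × 7.29×10⁻⁵ × sin 61° = 1.28×10⁻⁴ s⁻¹
Pressure gradient: |∂P/∂n| = 1300 Pa / 638000 m = 2.04×10⁻³ Pa/m
Geostrophic balance (pressure-gradient force = Coriolis force):
V_g = (1/(fρ)) |∂P/∂n| = 2.04×10⁻³ / (1.28×10⁻⁴ × 1.05) = 15.2 m/s

15.2 m/s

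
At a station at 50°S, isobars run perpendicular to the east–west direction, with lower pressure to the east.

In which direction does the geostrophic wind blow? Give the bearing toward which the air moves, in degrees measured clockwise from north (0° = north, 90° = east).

The pressure-gradient force points toward the east (bearing 090°).
Geostrophic balance: in the Southern Hemisphere the Coriolis force deflects motion to the left, so the geostrophic wind blows 90° to the left of the pressure-gradient force (low pressure on the right).
Rotating 090° by 90° counterclockwise gives 000° — the wind blows toward the north.

000°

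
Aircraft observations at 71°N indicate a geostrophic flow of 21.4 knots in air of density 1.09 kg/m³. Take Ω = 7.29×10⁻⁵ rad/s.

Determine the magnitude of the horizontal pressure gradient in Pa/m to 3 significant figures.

Coriolis parameter at 71°N:
f = 2Ω sin φ = 2 × 7.29×10⁻⁵ × sin 71° = 1.38×10⁻⁴ s⁻¹
Wind speed in SI: 21.4 knots = 11.0 m/s
Geostrophic balance rearranged: |∂P/∂n| = f ρ V_g
|∂P/∂n| = 1.38×10⁻⁴ × 1.09 × 11.0 = 1.65×10⁻³ Pa/m

1.65×10⁻³ Pa/m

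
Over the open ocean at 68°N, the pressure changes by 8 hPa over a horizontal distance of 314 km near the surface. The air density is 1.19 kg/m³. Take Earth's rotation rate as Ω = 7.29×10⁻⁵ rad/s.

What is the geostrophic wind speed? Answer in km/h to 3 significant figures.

57.0 km/h

Coriolis parameter at 68°N:
f = 2Ω sin φ = 2 × 7.29×10⁻⁵ × sin 68° = 1.35×10⁻⁴ s⁻¹
Pressure gradient: |∂P/∂n| = 800 Pa / 314000 m = 2.55×10⁻³ Pa/m
Geostrophic balance (pressure-gradient force = Coriolis force):
V_g = (1/(fρ)) |∂P/∂n| = 2.55×10⁻³ / (1.35×10⁻⁴ × 1.19) = 15.8 m/s
Converting: 15.8 m/s × 3.6 = 57.0 km/h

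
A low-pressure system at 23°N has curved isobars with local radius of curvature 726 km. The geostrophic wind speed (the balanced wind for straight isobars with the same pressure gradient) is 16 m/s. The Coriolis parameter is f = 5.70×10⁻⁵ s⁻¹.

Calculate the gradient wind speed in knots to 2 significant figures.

24 knots

Around a low, centrifugal force acts outward with Coriolis, so pressure-gradient force balances both:
(1/ρ)|∂P/∂n| = fV + V²/R  →  V² + fR·V − fR·V_g = 0
With fR = 5.70×10⁻⁵ × 726×10³ m = 41.4 m/s:
V = [−fR + √((fR)² + 4 fR V_g)]/2 = [−41.4 + √(41.4² + 4×41.4×16)]/2 = 12.3 m/s
Subgeostrophic (V < V_g = 16 m/s), as expected around a low.
Converting: 12.3 m/s × 1.944 = 24 knots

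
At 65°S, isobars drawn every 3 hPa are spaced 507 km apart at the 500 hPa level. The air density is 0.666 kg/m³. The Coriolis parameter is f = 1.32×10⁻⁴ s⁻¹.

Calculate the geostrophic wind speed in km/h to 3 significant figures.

Pressure gradient: |∂P/∂n| = 300 Pa / 507000 m = 5.92×10⁻⁴ Pa/m
Geostrophic balance (pressure-gradient force = Coriolis force):
V_g = (1/(fρ)) |∂P/∂n| = 5.92×10⁻⁴ / (1.32×10⁻⁴ × 0.666) = 6.73 m/s
Converting: 6.73 m/s × 3.6 = 24.2 km/h

24.2 km/h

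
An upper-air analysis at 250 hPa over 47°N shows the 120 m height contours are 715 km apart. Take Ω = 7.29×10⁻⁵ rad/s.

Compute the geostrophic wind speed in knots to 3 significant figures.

Coriolis parameter at 47°N:
f = 2Ω sin φ = 2 × 7.29×10⁻⁵ × sin 47° = 1.07×10⁻⁴ s⁻¹
Height gradient: |∂Z/∂n| = 120 m / 715000 m = 1.68×10⁻⁴
On a pressure surface, geostrophic balance gives V_g = (g/f)|∂Z/∂n|:
V_g = 9.81 × 1.68×10⁻⁴ / 1.07×10⁻⁴ = 15.4 m/s
Converting: 15.4 m/s × 1.944 = 30.0 knots

30.0 knots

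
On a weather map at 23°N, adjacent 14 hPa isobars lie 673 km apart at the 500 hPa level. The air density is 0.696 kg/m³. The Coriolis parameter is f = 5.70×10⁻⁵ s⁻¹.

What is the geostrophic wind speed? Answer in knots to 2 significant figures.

100 knots

Pressure gradient: |∂P/∂n| = 1400 Pa / 673000 m = 2.08×10⁻³ Pa/m
Geostrophic balance (pressure-gradient force = Coriolis force):
V_g = (1/(fρ)) |∂P/∂n| = 2.08×10⁻³ / (5.70×10⁻⁵ × 0.696) = 52.4 m/s
Converting: 52.4 m/s × 1.944 = 100 knots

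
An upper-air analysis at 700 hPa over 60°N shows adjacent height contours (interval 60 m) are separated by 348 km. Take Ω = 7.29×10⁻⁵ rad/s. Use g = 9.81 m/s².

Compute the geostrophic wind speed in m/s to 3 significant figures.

13.4 m/s

Coriolis parameter at 60°N:
f = 2Ω sin φ = 2 × 7.29×10⁻⁵ × sin 60° = 1.26×10⁻⁴ s⁻¹
Height gradient: |∂Z/∂n| = 60 m / 348000 m = 1.72×10⁻⁴
On a pressure surface, geostrophic balance gives V_g = (g/f)|∂Z/∂n|:
V_g = 9.81 × 1.72×10⁻⁴ / 1.26×10⁻⁴ = 13.4 m/s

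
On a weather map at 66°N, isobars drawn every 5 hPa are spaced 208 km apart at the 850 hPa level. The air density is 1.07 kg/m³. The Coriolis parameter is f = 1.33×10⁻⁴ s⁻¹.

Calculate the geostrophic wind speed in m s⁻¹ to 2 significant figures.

17 m s⁻¹

Pressure gradient: |∂P/∂n| = 500 Pa / 208000 m = 2.40×10⁻³ Pa/m
Geostrophic balance (pressure-gradient force = Coriolis force):
V_g = (1/(fρ)) |∂P/∂n| = 2.40×10⁻³ / (1.33×10⁻⁴ × 1.07) = 16.9 m/s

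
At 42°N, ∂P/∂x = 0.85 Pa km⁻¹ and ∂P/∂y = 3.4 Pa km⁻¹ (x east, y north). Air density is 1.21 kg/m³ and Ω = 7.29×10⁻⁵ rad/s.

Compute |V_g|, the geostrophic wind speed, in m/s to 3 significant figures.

Coriolis parameter at 42°N:
f = 2Ω sin φ = 2 × 7.29×10⁻⁵ × sin 42° = 9.76×10⁻⁵ s⁻¹
Component geostrophic relations (x east, y north):
u_g = −(1/(fρ)) ∂P/∂y,  v_g = (1/(fρ)) ∂P/∂x
u_g = −(3.4×10⁻³)/(9.76×10⁻⁵ × 1.21) = −28.8 m/s;  v_g = (0.85×10⁻³)/(9.76×10⁻⁵ × 1.21) = 7.20 m/s
|V_g| = √(u_g² + v_g²) = 29.7 m/s

29.7 m/s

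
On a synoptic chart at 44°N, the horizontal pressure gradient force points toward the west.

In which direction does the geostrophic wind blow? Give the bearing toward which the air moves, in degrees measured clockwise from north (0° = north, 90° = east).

000°

The pressure-gradient force points toward the west (bearing 270°).
Geostrophic balance: in the Northern Hemisphere the Coriolis force deflects motion to the right, so the geostrophic wind blows 90° to the right of the pressure-gradient force (low pressure on the left).
Rotating 270° by 90° clockwise gives 000° — the wind blows toward the north.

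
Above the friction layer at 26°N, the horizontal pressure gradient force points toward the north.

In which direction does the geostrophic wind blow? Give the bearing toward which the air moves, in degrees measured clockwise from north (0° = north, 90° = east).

The pressure-gradient force points toward the north (bearing 000°).
Geostrophic balance: in the Northern Hemisphere the Coriolis force deflects motion to the right, so the geostrophic wind blows 90° to the right of the pressure-gradient force (low pressure on the left).
Rotating 000° by 90° clockwise gives 090° — the wind blows toward the east.

090°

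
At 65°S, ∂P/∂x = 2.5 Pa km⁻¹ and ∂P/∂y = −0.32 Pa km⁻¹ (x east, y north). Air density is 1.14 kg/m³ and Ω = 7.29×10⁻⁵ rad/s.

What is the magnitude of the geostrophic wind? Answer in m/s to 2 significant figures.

Coriolis parameter at 65°S:
f = 2Ω sin φ = 2 × 7.29×10⁻⁵ × sin 65° = 1.32×10⁻⁴ s⁻¹
In the Southern Hemisphere f is negative: f = −1.32×10⁻⁴ s⁻¹.
Component geostrophic relations (x east, y north):
u_g = −(1/(fρ)) ∂P/∂y,  v_g = (1/(fρ)) ∂P/∂x
u_g = −(−0.32×10⁻³)/(−1.32×10⁻⁴ × 1.14) = −2.12 m/s;  v_g = (2.5×10⁻³)/(−1.32×10⁻⁴ × 1.14) = −16.6 m/s
|V_g| = √(u_g² + v_g²) = 16.7 m/s

17 m/s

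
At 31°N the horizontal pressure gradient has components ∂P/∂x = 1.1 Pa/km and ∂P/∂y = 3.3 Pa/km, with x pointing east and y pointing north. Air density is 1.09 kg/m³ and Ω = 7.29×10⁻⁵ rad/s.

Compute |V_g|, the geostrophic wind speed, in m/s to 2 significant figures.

Coriolis parameter at 31°N:
f = 2Ω sin φ = 2 × 7.29×10⁻⁵ × sin 31° = 7.51×10⁻⁵ s⁻¹
Component geostrophic relations (x east, y north):
u_g = −(1/(fρ)) ∂P/∂y,  v_g = (1/(fρ)) ∂P/∂x
u_g = −(3.3×10⁻³)/(7.51×10⁻⁵ × 1.09) = −40.3 m/s;  v_g = (1.1×10⁻³)/(7.51×10⁻⁵ × 1.09) = 13.4 m/s
|V_g| = √(u_g² + v_g²) = 42.5 m/s

42 m/s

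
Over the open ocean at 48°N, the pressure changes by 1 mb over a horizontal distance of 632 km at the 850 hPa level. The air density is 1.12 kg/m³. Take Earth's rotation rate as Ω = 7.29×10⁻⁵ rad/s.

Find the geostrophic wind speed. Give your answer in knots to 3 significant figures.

2.53 knots

Coriolis parameter at 48°N:
f = 2Ω sin φ = 2 × 7.29×10⁻⁵ × sin 48° = 1.08×10⁻⁴ s⁻¹
Pressure gradient: |∂P/∂n| = 100 Pa / 632000 m = 1.58×10⁻⁴ Pa/m
Geostrophic balance (pressure-gradient force = Coriolis force):
V_g = (1/(fρ)) |∂P/∂n| = 1.58×10⁻⁴ / (1.08×10⁻⁴ × 1.12) = 1.30 m/s
Converting: 1.30 m/s × 1.944 = 2.53 knots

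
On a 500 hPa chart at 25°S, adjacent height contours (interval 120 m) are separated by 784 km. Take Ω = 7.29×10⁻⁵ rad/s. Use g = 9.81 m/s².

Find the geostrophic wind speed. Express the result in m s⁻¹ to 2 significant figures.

24 m s⁻¹

Coriolis parameter at 25°S:
f = 2Ω sin φ = 2 × 7.29×10⁻⁵ × sin 25° = 6.16×10⁻⁵ s⁻¹
Height gradient: |∂Z/∂n| = 120 m / 784000 m = 1.53×10⁻⁴
On a pressure surface, geostrophic balance gives V_g = (g/f)|∂Z/∂n|:
V_g = 9.81 × 1.53×10⁻⁴ / 6.16×10⁻⁵ = 24.4 m/s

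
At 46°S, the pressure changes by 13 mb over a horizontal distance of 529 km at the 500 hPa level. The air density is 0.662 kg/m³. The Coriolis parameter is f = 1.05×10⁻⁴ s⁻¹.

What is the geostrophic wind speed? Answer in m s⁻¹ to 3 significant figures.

Pressure gradient: |∂P/∂n| = 1300 Pa / 529000 m = 2.46×10⁻³ Pa/m
Geostrophic balance (pressure-gradient force = Coriolis force):
V_g = (1/(fρ)) |∂P/∂n| = 2.46×10⁻³ / (1.05×10⁻⁴ × 0.662) = 35.4 m/s

35.4 m s⁻¹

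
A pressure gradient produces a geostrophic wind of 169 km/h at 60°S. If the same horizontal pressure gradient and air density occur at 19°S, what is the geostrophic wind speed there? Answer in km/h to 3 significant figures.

450 km/h

With the same pressure gradient and density, V_g ∝ 1/f ∝ 1/sin φ.
V₂ = V₁ · sin φ₁ / sin φ₂ = 169 × sin 60° / sin 19°
V₂ = 169 × 0.8660/0.3256 = 450 km/h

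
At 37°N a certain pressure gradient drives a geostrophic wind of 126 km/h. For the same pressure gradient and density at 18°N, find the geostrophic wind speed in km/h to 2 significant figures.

250 km/h

With the same pressure gradient and density, V_g ∝ 1/f ∝ 1/sin φ.
V₂ = V₁ · sin φ₁ / sin φ₂ = 126 × sin 37° / sin 18°
V₂ = 126 × 0.6018/0.3090 = 250 km/h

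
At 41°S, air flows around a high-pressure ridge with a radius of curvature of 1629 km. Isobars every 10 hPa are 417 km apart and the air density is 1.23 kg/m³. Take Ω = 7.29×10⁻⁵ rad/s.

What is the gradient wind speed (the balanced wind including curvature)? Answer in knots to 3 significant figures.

Coriolis parameter at 41°S:
f = 2Ω sin φ = 2 × 7.29×10⁻⁵ × sin 41° = 9.57×10⁻⁵ s⁻¹
Pressure gradient: |∂P/∂n| = 1000 Pa / 417000 m = 2.40×10⁻³ Pa/m
Geostrophic speed: V_g = |∂P/∂n|/(fρ) = 2.40×10⁻³/(9.57×10⁻⁵ × 1.23) = 20.4 m/s
Around a high, pressure-gradient force acts outward with centrifugal, so Coriolis balances both:
fV = (1/ρ)|∂P/∂n| + V²/R  →  V² − fR·V + fR·V_g = 0
With fR = 9.57×10⁻⁵ × 1629×10³ m = 156 m/s:
V = [fR − √((fR)² − 4 fR V_g)]/2 = [156 − √(156² − 4×156×20.4)]/2 = 24.1 m/s
Supergeostrophic (V > V_g = 20.4 m/s), as expected around a high.
Converting: 24.1 m/s × 1.944 = 46.9 knots

46.9 knots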